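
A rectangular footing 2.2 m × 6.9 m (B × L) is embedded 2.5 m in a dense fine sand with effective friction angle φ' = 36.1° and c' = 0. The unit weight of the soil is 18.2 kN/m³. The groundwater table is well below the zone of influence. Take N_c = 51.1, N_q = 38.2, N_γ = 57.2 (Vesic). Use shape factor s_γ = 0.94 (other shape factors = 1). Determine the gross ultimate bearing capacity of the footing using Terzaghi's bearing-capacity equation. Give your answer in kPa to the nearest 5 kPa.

q = γ·D_f = 18.2 × 2.5 = 45.5 kPa.
q·N_q = 45.5 × 38.2 = 1738.1 kPa
0.5·γ·B·N_γ·s_γ = 0.5 × 18.2 × 2.2 × 57.2 × 0.94 = 1076.4 kPa
q_ult = 1738.1 + 1076.4 = 2814.5 kPa.

q_ult ≈ 2815 kPa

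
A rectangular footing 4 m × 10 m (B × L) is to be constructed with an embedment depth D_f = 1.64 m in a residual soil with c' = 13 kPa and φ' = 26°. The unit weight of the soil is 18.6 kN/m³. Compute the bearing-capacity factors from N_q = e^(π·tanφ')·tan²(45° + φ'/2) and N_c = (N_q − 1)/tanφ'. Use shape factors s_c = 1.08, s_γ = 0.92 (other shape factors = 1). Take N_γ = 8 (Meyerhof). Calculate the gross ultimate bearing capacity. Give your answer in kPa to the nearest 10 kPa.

q_ult ≈ 950 kPa

tan26° = 0.4877, so N_q = e^(π×0.4877)·tan²(58°) = 4.629 × 2.561 = 11.85.
N_c = (11.85 − 1)/tan26° = 22.25.
Overburden at base level: q = 18.6 × 1.64 = 30.504 kPa.
Cohesion term c·N_c·s_c = 13 × 22.254 × 1.08 = 312.45 kPa; surcharge term q·N_q = 30.504 × 11.854 = 361.6 kPa; self-weight term 0.5·γ·B·N_γ·s_γ = 0.5 × 18.6 × 4 × 8 × 0.92 = 273.79 kPa.
q_ult = 312.45 + 361.6 + 273.79 = 947.84 kPa.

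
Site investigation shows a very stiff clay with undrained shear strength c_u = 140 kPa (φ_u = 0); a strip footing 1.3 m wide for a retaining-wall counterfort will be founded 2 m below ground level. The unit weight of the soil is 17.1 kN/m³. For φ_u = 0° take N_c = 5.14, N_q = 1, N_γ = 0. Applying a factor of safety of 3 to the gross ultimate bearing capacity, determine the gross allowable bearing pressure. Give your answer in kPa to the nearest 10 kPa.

q = γ·D_f = 17.1 × 2 = 34.2 kPa.
c·N_c = 140 × 5.14 = 719.6 kPa
q·N_q = 34.2 × 1 = 34.2 kPa
q_ult = 719.6 + 34.2 = 753.8 kPa.
q_all = q_ult / FS = 753.8 / 3 = 251.27 kPa.

q_all ≈ 250 kPa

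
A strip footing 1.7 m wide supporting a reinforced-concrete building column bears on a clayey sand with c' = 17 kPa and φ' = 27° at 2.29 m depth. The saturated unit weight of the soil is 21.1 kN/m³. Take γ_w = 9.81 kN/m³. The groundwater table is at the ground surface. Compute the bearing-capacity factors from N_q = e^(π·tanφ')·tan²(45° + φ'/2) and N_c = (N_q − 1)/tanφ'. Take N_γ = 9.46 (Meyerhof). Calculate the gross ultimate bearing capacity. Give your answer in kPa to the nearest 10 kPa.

q_ult ≈ 840 kPa

tan27° = 0.5095, so N_q = e^(π×0.5095)·tan²(58.5°) = 4.957 × 2.663 = 13.2.
N_c = (13.2 − 1)/tan27° = 23.94.
Water table at ground surface, so effective unit weight γ' = 21.1 − 9.81 = 11.29 kN/m³ is used throughout; overburden q = 11.29 × 2.29 = 25.854 kPa; the same γ' applies in the ½γBN_γ term.
Cohesion term c·N_c = 17 × 23.942 = 407.02 kPa; surcharge term q·N_q = 25.854 × 13.199 = 341.25 kPa; self-weight term 0.5·γ·B·N_γ = 0.5 × 11.29 × 1.7 × 9.46 = 90.783 kPa.
q_ult = 407.02 + 341.25 + 90.783 = 839.05 kPa.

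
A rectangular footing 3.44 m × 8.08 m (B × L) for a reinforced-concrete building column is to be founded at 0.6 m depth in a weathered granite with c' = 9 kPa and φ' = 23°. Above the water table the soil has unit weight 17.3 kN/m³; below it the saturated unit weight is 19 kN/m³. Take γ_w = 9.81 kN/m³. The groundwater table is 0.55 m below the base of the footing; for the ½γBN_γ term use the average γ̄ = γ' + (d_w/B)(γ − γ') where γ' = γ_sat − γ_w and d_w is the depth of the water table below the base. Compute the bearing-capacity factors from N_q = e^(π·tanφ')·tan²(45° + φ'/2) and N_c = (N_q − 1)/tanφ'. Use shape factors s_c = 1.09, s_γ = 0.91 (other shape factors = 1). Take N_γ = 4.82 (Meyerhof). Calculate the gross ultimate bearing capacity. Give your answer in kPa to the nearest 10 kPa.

tan23° = 0.4245, so N_q = e^(π×0.4245)·tan²(56.5°) = 3.794 × 2.283 = 8.66.
N_c = (8.66 − 1)/tan23° = 18.05.
Effective surcharge at the founding depth q = γ·D_f = 17.3 × 0.6 = 10.38 kPa.
With d_w = 0.55 m < B, γ̄ = 9.19 + (0.55/3.44) × (17.3 − 9.19) = 10.487 kN/m³.
q_ult = c·N_c·s_c + q·N_q + 0.5·γ·B·N_γ·s_γ
     = 9 × 18.049 × 1.09 + 10.38 × 8.6612 + 0.5 × 10.487 × 3.44 × 4.82 × 0.91
     = 177.06 + 89.903 + 79.114 = 346.07 kPa.

q_ult ≈ 350 kPa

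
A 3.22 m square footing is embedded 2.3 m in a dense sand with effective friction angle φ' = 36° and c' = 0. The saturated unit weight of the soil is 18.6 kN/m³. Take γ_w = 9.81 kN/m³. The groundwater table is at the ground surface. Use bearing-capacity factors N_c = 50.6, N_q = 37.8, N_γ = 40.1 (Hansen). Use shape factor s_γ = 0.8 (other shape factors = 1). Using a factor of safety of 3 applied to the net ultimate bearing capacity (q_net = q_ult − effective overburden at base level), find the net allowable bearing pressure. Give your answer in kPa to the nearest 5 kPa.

With the water table at the surface the whole profile is submerged: γ' = 18.6 − 9.81 = 8.79 kN/m³, so q = γ'·D_f = 20.217 kPa; the same γ' applies in the ½γBN_γ term.
q_ult = q·N_q + 0.5·γ·B·N_γ·s_γ
     = 20.217 × 37.8 + 0.5 × 8.79 × 3.22 × 40.1 × 0.8
     = 764.2 + 453.99 = 1218.2 kPa.
Net ultimate: q_net = 1218.2 − 20.217 = 1198 kPa.
q_all(net) = 1198 / 3 = 399.33 kPa.

q_all(net) ≈ 400 kPa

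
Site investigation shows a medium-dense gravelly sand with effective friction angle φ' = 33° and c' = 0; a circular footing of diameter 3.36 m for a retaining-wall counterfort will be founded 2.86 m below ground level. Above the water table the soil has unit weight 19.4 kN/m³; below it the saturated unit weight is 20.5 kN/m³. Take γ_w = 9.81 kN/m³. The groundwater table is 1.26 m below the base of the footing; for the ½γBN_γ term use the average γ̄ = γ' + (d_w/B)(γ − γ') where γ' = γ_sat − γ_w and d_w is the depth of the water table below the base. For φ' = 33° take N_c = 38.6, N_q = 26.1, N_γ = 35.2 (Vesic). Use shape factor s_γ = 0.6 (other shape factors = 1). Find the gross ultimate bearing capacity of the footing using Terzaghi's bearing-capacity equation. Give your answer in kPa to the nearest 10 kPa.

Effective surcharge at the founding depth q = γ·D_f = 19.4 × 2.86 = 55.484 kPa.
With d_w = 1.26 m < B, γ̄ = 10.69 + (1.26/3.36) × (19.4 − 10.69) = 13.956 kN/m³.
q_ult = q·N_q + 0.5·γ·B·N_γ·s_γ
     = 55.484 × 26.1 + 0.5 × 13.956 × 3.36 × 35.2 × 0.6
     = 1448.1 + 495.19 = 1943.3 kPa.

q_ult ≈ 1940 kPa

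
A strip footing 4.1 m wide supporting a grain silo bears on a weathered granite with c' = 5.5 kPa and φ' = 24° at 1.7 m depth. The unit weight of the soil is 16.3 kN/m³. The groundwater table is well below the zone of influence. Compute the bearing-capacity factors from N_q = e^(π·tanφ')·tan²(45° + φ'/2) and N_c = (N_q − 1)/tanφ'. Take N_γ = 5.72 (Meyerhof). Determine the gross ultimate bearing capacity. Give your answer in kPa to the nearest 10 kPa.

tan24° = 0.4452, so N_q = e^(π×0.4452)·tan²(57°) = 4.05 × 2.371 = 9.6.
N_c = (9.6 − 1)/tan24° = 19.32.
Effective surcharge at the founding depth q = γ·D_f = 16.3 × 1.7 = 27.71 kPa.
q_ult = c·N_c + q·N_q + 0.5·γ·B·N_γ
     = 5.5 × 19.324 + 27.71 × 9.6034 + 0.5 × 16.3 × 4.1 × 5.72
     = 106.28 + 266.11 + 191.13 = 563.52 kPa.

q_ult ≈ 560 kPa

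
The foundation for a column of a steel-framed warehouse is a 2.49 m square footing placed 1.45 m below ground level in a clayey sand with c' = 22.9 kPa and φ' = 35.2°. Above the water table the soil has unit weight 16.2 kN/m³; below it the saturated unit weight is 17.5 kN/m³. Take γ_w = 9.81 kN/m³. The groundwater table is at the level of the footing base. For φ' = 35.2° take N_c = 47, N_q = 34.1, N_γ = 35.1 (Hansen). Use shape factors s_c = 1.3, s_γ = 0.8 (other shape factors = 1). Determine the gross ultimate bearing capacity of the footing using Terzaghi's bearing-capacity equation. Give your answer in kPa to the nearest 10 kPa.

q_ult ≈ 2470 kPa

Effective surcharge at the founding depth q = γ·D_f = 16.2 × 1.45 = 23.49 kPa.
The water table coincides with the base, so in the self-weight term γ → γ' = 7.69 kN/m³.
q_ult = c·N_c·s_c + q·N_q + 0.5·γ·B·N_γ·s_γ
     = 22.9 × 47 × 1.3 + 23.49 × 34.1 + 0.5 × 7.69 × 2.49 × 35.1 × 0.8
     = 1399.2 + 801.01 + 268.84 = 2469 kPa.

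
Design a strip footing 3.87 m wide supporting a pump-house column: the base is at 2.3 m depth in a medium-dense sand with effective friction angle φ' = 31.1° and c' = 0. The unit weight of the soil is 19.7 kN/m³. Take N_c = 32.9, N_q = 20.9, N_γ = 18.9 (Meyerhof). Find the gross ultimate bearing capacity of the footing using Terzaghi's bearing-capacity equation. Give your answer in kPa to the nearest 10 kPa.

q_ult ≈ 1670 kPa

q = γ·D_f = 19.7 × 2.3 = 45.31 kPa.
q·N_q = 45.31 × 20.9 = 946.98 kPa
0.5·γ·B·N_γ = 0.5 × 19.7 × 3.87 × 18.9 = 720.46 kPa
q_ult = 946.98 + 720.46 = 1667.4 kPa.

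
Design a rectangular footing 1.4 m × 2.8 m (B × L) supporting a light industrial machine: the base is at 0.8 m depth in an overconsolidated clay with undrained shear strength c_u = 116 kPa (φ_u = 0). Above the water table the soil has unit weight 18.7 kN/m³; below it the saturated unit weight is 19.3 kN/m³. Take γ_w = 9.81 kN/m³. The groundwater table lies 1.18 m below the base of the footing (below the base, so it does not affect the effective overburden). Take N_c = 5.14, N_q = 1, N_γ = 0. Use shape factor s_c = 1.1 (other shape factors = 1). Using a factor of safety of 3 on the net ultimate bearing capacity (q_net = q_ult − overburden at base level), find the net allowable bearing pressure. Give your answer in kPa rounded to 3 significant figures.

q = γ·D_f = 18.7 × 0.8 = 14.96 kPa.
c·N_c·s_c = 116 × 5.14 × 1.1 = 655.86 kPa
q·N_q = 14.96 × 1 = 14.96 kPa
q_ult = 655.86 + 14.96 = 670.82 kPa.
q_net = 670.82 − 14.96 = 655.86 kPa.
q_all(net) = 655.86 / 3 = 218.62 kPa.

q_all(net) ≈ 219 kPa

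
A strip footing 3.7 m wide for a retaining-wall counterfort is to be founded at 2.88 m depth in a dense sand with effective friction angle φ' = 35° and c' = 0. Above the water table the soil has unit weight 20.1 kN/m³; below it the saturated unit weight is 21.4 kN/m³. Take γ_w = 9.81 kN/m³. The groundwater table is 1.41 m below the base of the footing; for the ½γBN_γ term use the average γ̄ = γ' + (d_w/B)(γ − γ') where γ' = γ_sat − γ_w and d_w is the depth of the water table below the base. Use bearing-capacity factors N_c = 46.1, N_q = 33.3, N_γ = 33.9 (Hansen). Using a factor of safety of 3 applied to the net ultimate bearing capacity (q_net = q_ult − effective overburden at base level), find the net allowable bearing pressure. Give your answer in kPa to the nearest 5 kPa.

q_all(net) ≈ 935 kPa

Effective surcharge at the founding depth q = γ·D_f = 20.1 × 2.88 = 57.888 kPa.
With d_w = 1.41 m < B, γ̄ = 11.59 + (1.41/3.7) × (20.1 − 11.59) = 14.833 kN/m³.
q_ult = q·N_q + 0.5·γ·B·N_γ
     = 57.888 × 33.3 + 0.5 × 14.833 × 3.7 × 33.9
     = 1927.7 + 930.25 = 2857.9 kPa.
Net ultimate: q_net = 2857.9 − 57.888 = 2800 kPa.
q_all(net) = 2800 / 3 = 933.34 kPa.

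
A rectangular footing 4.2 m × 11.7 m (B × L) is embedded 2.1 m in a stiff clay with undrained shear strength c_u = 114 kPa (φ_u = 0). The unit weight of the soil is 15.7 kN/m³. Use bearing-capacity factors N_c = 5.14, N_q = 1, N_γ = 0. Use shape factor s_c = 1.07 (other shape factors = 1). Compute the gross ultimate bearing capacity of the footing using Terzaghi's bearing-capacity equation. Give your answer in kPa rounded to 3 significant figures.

Effective surcharge at the founding depth q = γ·D_f = 15.7 × 2.1 = 32.97 kPa.
q_ult = c·N_c·s_c + q·N_q
     = 114 × 5.14 × 1.07 + 32.97 × 1
     = 626.98 + 32.97 = 659.95 kPa.

q_ult ≈ 660 kPa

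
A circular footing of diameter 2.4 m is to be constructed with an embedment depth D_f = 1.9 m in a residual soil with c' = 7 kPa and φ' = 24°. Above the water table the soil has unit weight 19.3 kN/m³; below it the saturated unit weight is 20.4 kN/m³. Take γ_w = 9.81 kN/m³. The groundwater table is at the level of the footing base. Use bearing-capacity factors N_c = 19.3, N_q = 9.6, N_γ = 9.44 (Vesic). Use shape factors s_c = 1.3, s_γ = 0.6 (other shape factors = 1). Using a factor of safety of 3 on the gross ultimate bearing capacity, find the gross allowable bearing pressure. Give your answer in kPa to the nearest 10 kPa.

q_all ≈ 200 kPa

Effective surcharge at the founding depth q = γ·D_f = 19.3 × 1.9 = 36.67 kPa.
The water table coincides with the base, so in the self-weight term γ → γ' = 10.59 kN/m³.
q_ult = c·N_c·s_c + q·N_q + 0.5·γ·B·N_γ·s_γ
     = 7 × 19.3 × 1.3 + 36.67 × 9.6 + 0.5 × 10.59 × 2.4 × 9.44 × 0.6
     = 175.63 + 352.03 + 71.978 = 599.64 kPa.
q_all = 599.64 / 3 = 199.88 kPa.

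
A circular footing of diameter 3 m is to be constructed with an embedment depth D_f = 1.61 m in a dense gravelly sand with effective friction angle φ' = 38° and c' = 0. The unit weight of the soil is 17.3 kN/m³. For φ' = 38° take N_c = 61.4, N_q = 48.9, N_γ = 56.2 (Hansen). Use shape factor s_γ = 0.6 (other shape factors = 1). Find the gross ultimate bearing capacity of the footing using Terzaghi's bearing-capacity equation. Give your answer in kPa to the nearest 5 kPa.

q_ult ≈ 2235 kPa

Overburden at base level: q = 17.3 × 1.61 = 27.853 kPa.
Surcharge term q·N_q = 27.853 × 48.9 = 1362 kPa; self-weight term 0.5·γ·B·N_γ·s_γ = 0.5 × 17.3 × 3 × 56.2 × 0.6 = 875.03 kPa.
q_ult = 1362 + 875.03 = 2237 kPa.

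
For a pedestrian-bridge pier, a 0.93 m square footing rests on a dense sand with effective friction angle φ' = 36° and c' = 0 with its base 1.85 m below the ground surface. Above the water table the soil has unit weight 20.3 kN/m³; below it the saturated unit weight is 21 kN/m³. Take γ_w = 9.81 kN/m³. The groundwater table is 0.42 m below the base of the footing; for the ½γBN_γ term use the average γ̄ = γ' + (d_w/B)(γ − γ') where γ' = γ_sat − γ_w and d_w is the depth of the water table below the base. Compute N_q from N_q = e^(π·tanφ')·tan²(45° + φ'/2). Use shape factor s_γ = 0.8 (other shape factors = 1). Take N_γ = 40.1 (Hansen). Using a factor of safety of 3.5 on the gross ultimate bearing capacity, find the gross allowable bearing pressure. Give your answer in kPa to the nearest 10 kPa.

N_q = e^(π·tan36°)·tan²(63°) = 37.75.
Overburden at base level: q = 20.3 × 1.85 = 37.555 kPa.
The water table is 0.42 m below the base (< B = 0.93 m), so the ½γBN_γ term uses γ̄ = γ' + (d_w/B)(γ − γ') = 11.19 + (0.42/0.93)(20.3 − 11.19) = 15.304 kN/m³.
Surcharge term q·N_q = 37.555 × 37.752 = 1417.8 kPa; self-weight term 0.5·γ·B·N_γ·s_γ = 0.5 × 15.304 × 0.93 × 40.1 × 0.8 = 228.3 kPa.
q_ult = 1417.8 + 228.3 = 1646.1 kPa.
q_all = 1646.1 / 3.5 = 470.31 kPa.

q_all ≈ 470 kPa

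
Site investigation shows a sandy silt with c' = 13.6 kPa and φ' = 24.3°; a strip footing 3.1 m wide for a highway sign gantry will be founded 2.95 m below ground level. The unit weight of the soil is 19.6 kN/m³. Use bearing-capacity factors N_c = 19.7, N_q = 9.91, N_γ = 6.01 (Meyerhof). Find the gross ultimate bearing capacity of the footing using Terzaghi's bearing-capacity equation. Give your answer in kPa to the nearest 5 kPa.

q_ult ≈ 1025 kPa

Overburden at base level: q = 19.6 × 2.95 = 57.82 kPa.
Cohesion term c·N_c = 13.6 × 19.7 = 267.92 kPa; surcharge term q·N_q = 57.82 × 9.91 = 573 kPa; self-weight term 0.5·γ·B·N_γ = 0.5 × 19.6 × 3.1 × 6.01 = 182.58 kPa.
q_ult = 267.92 + 573 + 182.58 = 1023.5 kPa.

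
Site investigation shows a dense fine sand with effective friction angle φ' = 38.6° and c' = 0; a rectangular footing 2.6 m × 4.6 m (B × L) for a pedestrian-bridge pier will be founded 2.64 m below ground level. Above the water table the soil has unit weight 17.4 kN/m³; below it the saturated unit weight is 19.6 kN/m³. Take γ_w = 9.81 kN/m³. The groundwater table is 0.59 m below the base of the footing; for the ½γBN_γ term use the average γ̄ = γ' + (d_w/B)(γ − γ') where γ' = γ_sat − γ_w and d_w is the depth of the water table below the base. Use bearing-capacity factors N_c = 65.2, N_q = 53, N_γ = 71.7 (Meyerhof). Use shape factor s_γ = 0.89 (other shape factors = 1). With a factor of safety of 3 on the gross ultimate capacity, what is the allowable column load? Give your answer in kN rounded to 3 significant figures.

P_all ≈ 13500 kN

Overburden at base level: q = 17.4 × 2.64 = 45.936 kPa.
The water table is 0.59 m below the base (< B = 2.6 m), so the ½γBN_γ term uses γ̄ = γ' + (d_w/B)(γ − γ') = 9.79 + (0.59/2.6)(17.4 − 9.79) = 11.517 kN/m³.
Surcharge term q·N_q = 45.936 × 53 = 2434.6 kPa; self-weight term 0.5·γ·B·N_γ·s_γ = 0.5 × 11.517 × 2.6 × 71.7 × 0.89 = 955.41 kPa.
q_ult = 2434.6 + 955.41 = 3390 kPa.
Gross allowable pressure q_all = 3390 / 3 = 1130 kPa.
Footing area = 11.96 m², so allowable column load = 1130 × 11.96 = 13515 kN.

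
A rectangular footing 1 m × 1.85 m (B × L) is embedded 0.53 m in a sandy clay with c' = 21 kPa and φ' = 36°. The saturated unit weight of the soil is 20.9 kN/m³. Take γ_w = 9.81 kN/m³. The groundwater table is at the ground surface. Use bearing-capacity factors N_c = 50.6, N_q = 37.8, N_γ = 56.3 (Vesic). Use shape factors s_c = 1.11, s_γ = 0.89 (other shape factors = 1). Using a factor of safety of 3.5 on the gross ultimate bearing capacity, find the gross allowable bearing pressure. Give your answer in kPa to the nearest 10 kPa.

q_all ≈ 480 kPa

Water table at ground surface, so effective unit weight γ' = 20.9 − 9.81 = 11.09 kN/m³ is used throughout; overburden q = 11.09 × 0.53 = 5.8777 kPa; the same γ' applies in the ½γBN_γ term.
Cohesion term c·N_c·s_c = 21 × 50.6 × 1.11 = 1179.5 kPa; surcharge term q·N_q = 5.8777 × 37.8 = 222.18 kPa; self-weight term 0.5·γ·B·N_γ·s_γ = 0.5 × 11.09 × 1 × 56.3 × 0.89 = 277.84 kPa.
q_ult = 1179.5 + 222.18 + 277.84 = 1679.5 kPa.
q_all = 1679.5 / 3.5 = 479.86 kPa.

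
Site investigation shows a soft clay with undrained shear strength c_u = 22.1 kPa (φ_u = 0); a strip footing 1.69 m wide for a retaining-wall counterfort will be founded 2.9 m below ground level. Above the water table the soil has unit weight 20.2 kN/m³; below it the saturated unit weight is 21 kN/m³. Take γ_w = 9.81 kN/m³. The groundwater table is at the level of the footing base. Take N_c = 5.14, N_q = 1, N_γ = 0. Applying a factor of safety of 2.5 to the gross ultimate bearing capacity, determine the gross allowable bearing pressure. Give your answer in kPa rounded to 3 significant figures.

Effective surcharge at the founding depth q = γ·D_f = 20.2 × 2.9 = 58.58 kPa.
q_ult = c·N_c + q·N_q
     = 22.1 × 5.14 + 58.58 × 1
     = 113.59 + 58.58 = 172.17 kPa.
q_all = q_ult / FS = 172.17 / 2.5 = 68.87 kPa.

q_all ≈ 68.9 kPa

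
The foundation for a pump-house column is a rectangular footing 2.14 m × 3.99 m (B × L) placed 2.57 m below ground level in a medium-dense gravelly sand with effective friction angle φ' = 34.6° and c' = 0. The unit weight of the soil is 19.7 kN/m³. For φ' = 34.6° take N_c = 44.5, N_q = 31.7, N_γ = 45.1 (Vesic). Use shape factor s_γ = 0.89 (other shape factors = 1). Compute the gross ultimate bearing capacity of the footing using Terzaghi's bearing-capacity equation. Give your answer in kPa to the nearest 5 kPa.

Effective surcharge at the founding depth q = γ·D_f = 19.7 × 2.57 = 50.629 kPa.
q_ult = q·N_q + 0.5·γ·B·N_γ·s_γ
     = 50.629 × 31.7 + 0.5 × 19.7 × 2.14 × 45.1 × 0.89
     = 1604.9 + 846.09 = 2451 kPa.

q_ult ≈ 2450 kPa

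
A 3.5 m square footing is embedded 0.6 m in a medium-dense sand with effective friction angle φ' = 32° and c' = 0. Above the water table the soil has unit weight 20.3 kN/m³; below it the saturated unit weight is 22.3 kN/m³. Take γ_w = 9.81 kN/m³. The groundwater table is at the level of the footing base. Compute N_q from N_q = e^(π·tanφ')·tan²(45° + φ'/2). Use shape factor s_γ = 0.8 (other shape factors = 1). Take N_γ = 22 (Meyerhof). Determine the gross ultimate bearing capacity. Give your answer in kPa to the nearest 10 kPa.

q_ult ≈ 670 kPa

tan32° = 0.6249, so N_q = e^(π×0.6249)·tan²(61°) = 7.121 × 3.255 = 23.18.
q = γ·D_f = 20.3 × 0.6 = 12.18 kPa.
For the ½γBN_γ term take γ' = 22.3 − 9.81 = 12.49 kN/m³ (soil below base is submerged).
q·N_q = 12.18 × 23.177 = 282.29 kPa
0.5·γ·B·N_γ·s_γ = 0.5 × 12.49 × 3.5 × 22 × 0.8 = 384.69 kPa
q_ult = 282.29 + 384.69 = 666.99 kPa.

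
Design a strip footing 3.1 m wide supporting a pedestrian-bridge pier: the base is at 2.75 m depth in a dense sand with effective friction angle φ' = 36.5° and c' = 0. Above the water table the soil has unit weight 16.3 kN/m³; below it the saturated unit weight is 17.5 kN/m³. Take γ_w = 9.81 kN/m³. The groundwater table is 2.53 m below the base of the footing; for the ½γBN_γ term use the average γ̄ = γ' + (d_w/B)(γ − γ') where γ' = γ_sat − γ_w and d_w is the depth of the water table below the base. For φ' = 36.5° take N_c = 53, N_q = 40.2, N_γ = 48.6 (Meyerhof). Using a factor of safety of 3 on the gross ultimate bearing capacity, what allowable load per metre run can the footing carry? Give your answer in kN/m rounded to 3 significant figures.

q = γ·D_f = 16.3 × 2.75 = 44.825 kPa.
γ' = 7.69 kN/m³; averaging over the depth B below the base, γ̄ = γ' + (d_w/B)(γ − γ') = 14.717 kN/m³.
q·N_q = 44.825 × 40.2 = 1802 kPa
0.5·γ·B·N_γ = 0.5 × 14.717 × 3.1 × 48.6 = 1108.6 kPa
q_ult = 1802 + 1108.6 = 2910.6 kPa.
Gross allowable pressure q_all = 2910.6 / 3 = 970.2 kPa.
Allowable wall load = q_all × B = 970.2 × 3.1 = 3007.6 kN per metre run.

≈ 3010 kN/m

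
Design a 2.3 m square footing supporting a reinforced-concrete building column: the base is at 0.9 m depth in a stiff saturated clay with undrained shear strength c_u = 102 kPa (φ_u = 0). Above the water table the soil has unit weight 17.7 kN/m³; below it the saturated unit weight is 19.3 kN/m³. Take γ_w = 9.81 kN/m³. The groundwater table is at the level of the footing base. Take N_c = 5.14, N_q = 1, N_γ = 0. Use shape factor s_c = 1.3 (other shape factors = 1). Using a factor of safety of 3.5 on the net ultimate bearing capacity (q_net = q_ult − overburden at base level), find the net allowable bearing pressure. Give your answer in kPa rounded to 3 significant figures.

q = γ·D_f = 17.7 × 0.9 = 15.93 kPa.
c·N_c·s_c = 102 × 5.14 × 1.3 = 681.56 kPa
q·N_q = 15.93 × 1 = 15.93 kPa
q_ult = 681.56 + 15.93 = 697.49 kPa.
q_net = 697.49 − 15.93 = 681.56 kPa.
q_all(net) = 681.56 / 3.5 = 194.73 kPa.

q_all(net) ≈ 195 kPa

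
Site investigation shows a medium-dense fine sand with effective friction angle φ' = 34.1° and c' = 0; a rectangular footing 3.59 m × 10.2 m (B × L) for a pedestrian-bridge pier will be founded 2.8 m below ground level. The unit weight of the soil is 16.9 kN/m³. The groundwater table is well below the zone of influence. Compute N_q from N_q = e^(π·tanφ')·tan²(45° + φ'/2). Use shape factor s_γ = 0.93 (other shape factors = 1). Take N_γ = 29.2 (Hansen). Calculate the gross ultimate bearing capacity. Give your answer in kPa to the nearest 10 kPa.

tan34.1° = 0.6771, so N_q = e^(π×0.6771)·tan²(62.05°) = 8.39 × 3.552 = 29.8.
Effective surcharge at the founding depth q = γ·D_f = 16.9 × 2.8 = 47.32 kPa.
q_ult = q·N_q + 0.5·γ·B·N_γ·s_γ
     = 47.32 × 29.801 + 0.5 × 16.9 × 3.59 × 29.2 × 0.93
     = 1410.2 + 823.79 = 2234 kPa.

q_ult ≈ 2230 kPa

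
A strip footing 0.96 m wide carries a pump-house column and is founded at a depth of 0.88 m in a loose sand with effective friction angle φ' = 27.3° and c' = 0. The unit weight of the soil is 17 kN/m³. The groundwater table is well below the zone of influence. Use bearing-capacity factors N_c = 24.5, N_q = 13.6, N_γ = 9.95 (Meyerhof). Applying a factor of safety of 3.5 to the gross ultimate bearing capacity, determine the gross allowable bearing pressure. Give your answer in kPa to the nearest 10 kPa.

Effective surcharge at the founding depth q = γ·D_f = 17 × 0.88 = 14.96 kPa.
q_ult = q·N_q + 0.5·γ·B·N_γ
     = 14.96 × 13.6 + 0.5 × 17 × 0.96 × 9.95
     = 203.46 + 81.192 = 284.65 kPa.
q_all = q_ult / FS = 284.65 / 3.5 = 81.328 kPa.

q_all ≈ 80 kPa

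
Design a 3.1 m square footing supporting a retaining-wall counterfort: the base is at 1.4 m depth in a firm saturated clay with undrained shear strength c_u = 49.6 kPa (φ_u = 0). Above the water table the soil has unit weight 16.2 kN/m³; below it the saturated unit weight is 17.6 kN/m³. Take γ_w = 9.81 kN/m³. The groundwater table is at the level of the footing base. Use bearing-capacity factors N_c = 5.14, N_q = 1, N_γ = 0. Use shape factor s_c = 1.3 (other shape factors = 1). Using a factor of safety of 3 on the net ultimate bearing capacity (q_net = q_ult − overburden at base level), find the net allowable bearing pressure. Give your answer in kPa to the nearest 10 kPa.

q = γ·D_f = 16.2 × 1.4 = 22.68 kPa.
c·N_c·s_c = 49.6 × 5.14 × 1.3 = 331.43 kPa
q·N_q = 22.68 × 1 = 22.68 kPa
q_ult = 331.43 + 22.68 = 354.11 kPa.
q_net = 354.11 − 22.68 = 331.43 kPa.
q_all(net) = 331.43 / 3 = 110.48 kPa.

q_all(net) ≈ 110 kPa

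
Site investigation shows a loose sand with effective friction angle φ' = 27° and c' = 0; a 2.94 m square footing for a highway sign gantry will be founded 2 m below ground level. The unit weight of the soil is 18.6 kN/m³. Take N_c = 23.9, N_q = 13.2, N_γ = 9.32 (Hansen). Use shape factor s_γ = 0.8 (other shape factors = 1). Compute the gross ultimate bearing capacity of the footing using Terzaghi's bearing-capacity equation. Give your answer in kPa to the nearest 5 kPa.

Overburden at base level: q = 18.6 × 2 = 37.2 kPa.
Surcharge term q·N_q = 37.2 × 13.2 = 491.04 kPa; self-weight term 0.5·γ·B·N_γ·s_γ = 0.5 × 18.6 × 2.94 × 9.32 × 0.8 = 203.86 kPa.
q_ult = 491.04 + 203.86 = 694.9 kPa.

q_ult ≈ 695 kPa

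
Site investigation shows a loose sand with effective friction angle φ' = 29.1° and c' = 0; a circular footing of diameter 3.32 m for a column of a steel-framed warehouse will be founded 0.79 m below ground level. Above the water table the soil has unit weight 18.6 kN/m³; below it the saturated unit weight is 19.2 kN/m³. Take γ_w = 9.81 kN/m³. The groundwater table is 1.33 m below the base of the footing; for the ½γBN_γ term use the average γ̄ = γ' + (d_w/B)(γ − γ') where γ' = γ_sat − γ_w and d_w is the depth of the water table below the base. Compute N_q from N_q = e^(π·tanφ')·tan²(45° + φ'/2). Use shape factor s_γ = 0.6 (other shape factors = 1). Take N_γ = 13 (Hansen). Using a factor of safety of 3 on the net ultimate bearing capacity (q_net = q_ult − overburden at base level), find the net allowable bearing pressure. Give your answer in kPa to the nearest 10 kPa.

q_all(net) ≈ 130 kPa

N_q = e^(π·tan29.1°)·tan²(59.55°) = 16.63.
Overburden at base level: q = 18.6 × 0.79 = 14.694 kPa.
The water table is 1.33 m below the base (< B = 3.32 m), so the ½γBN_γ term uses γ̄ = γ' + (d_w/B)(γ − γ') = 9.39 + (1.33/3.32)(18.6 − 9.39) = 13.08 kN/m³.
Surcharge term q·N_q = 14.694 × 16.628 = 244.33 kPa; self-weight term 0.5·γ·B·N_γ·s_γ = 0.5 × 13.08 × 3.32 × 13 × 0.6 = 169.35 kPa.
q_ult = 244.33 + 169.35 = 413.69 kPa.
q_net = 413.69 − 14.694 = 398.99 kPa.
q_all(net) = 398.99 / 3 = 133 kPa.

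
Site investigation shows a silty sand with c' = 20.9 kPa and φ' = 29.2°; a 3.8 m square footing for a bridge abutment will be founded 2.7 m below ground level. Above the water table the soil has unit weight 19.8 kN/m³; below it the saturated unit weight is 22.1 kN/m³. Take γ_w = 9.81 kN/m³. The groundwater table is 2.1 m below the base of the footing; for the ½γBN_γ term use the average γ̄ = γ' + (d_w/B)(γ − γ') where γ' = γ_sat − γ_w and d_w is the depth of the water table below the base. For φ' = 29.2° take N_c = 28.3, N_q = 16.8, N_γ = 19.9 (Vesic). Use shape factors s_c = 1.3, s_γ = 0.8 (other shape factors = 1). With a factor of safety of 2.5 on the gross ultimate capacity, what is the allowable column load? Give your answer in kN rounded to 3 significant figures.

q = γ·D_f = 19.8 × 2.7 = 53.46 kPa.
γ' = 12.29 kN/m³; averaging over the depth B below the base, γ̄ = γ' + (d_w/B)(γ − γ') = 16.44 kN/m³.
c·N_c·s_c = 20.9 × 28.3 × 1.3 = 768.91 kPa
q·N_q = 53.46 × 16.8 = 898.13 kPa
0.5·γ·B·N_γ·s_γ = 0.5 × 16.44 × 3.8 × 19.9 × 0.8 = 497.29 kPa
q_ult = 768.91 + 898.13 + 497.29 = 2164.3 kPa.
Gross allowable pressure q_all = 2164.3 / 2.5 = 865.73 kPa.
Footing area = 14.44 m², so allowable column load = 865.73 × 14.44 = 12501 kN.

P_all ≈ 12500 kN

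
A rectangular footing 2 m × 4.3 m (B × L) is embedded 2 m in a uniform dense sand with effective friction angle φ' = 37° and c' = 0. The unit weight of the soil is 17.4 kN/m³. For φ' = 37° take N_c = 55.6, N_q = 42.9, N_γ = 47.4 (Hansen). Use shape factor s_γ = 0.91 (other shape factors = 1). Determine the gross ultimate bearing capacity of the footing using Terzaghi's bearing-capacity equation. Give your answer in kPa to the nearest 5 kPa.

q_ult ≈ 2245 kPa

Overburden at base level: q = 17.4 × 2 = 34.8 kPa.
Surcharge term q·N_q = 34.8 × 42.9 = 1492.9 kPa; self-weight term 0.5·γ·B·N_γ·s_γ = 0.5 × 17.4 × 2 × 47.4 × 0.91 = 750.53 kPa.
q_ult = 1492.9 + 750.53 = 2243.5 kPa.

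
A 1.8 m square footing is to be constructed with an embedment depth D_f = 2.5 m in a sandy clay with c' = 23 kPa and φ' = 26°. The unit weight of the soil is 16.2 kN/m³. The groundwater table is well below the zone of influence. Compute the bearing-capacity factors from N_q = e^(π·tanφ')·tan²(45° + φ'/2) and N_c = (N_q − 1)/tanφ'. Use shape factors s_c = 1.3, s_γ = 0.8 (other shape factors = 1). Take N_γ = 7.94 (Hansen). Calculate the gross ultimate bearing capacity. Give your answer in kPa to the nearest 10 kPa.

tan26° = 0.4877, so N_q = e^(π×0.4877)·tan²(58°) = 4.629 × 2.561 = 11.85.
N_c = (11.85 − 1)/tan26° = 22.25.
Overburden at base level: q = 16.2 × 2.5 = 40.5 kPa.
Cohesion term c·N_c·s_c = 23 × 22.254 × 1.3 = 665.41 kPa; surcharge term q·N_q = 40.5 × 11.854 = 480.1 kPa; self-weight term 0.5·γ·B·N_γ·s_γ = 0.5 × 16.2 × 1.8 × 7.94 × 0.8 = 92.612 kPa.
q_ult = 665.41 + 480.1 + 92.612 = 1238.1 kPa.

q_ult ≈ 1240 kPa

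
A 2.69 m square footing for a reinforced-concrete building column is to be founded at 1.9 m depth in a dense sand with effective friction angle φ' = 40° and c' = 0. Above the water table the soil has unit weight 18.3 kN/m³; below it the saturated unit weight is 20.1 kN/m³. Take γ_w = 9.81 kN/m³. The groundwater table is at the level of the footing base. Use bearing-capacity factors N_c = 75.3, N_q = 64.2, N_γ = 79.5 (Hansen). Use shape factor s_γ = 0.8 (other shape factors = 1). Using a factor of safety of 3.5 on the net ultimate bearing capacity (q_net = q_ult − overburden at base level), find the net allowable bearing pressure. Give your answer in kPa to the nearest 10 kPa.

q_all(net) ≈ 880 kPa

Overburden at base level: q = 18.3 × 1.9 = 34.77 kPa.
Below the base the soil is submerged, so the ½γBN_γ term uses γ' = 20.1 − 9.81 = 10.29 kN/m³.
Surcharge term q·N_q = 34.77 × 64.2 = 2232.2 kPa; self-weight term 0.5·γ·B·N_γ·s_γ = 0.5 × 10.29 × 2.69 × 79.5 × 0.8 = 880.23 kPa.
q_ult = 2232.2 + 880.23 = 3112.5 kPa.
q_net = 3112.5 − 34.77 = 3077.7 kPa.
q_all(net) = 3077.7 / 3.5 = 879.34 kPa.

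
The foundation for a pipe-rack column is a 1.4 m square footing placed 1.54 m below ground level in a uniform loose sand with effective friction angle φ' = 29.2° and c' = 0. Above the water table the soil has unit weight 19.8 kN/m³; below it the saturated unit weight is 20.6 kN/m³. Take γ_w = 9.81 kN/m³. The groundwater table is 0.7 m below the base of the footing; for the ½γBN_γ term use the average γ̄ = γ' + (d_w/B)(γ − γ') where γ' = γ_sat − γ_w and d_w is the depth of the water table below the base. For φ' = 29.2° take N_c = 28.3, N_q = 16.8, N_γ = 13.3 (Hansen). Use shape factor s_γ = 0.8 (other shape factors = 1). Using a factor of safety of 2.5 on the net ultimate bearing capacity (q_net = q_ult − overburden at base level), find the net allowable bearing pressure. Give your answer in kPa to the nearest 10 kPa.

q = γ·D_f = 19.8 × 1.54 = 30.492 kPa.
γ' = 10.79 kN/m³; averaging over the depth B below the base, γ̄ = γ' + (d_w/B)(γ − γ') = 15.295 kN/m³.
q·N_q = 30.492 × 16.8 = 512.27 kPa
0.5·γ·B·N_γ·s_γ = 0.5 × 15.295 × 1.4 × 13.3 × 0.8 = 113.92 kPa
q_ult = 512.27 + 113.92 = 626.18 kPa.
q_net = 626.18 − 30.492 = 595.69 kPa.
q_all(net) = 595.69 / 2.5 = 238.28 kPa.

q_all(net) ≈ 240 kPa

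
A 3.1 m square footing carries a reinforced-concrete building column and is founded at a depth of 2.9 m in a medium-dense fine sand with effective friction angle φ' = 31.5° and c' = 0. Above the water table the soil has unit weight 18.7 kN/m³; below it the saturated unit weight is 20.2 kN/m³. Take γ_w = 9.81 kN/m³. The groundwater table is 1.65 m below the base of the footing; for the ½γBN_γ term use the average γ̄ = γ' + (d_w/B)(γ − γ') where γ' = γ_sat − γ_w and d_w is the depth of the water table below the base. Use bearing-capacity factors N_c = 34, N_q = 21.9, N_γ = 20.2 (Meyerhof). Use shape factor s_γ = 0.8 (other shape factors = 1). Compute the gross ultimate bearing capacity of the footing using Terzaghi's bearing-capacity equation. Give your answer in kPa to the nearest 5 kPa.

q = γ·D_f = 18.7 × 2.9 = 54.23 kPa.
γ' = 10.39 kN/m³; averaging over the depth B below the base, γ̄ = γ' + (d_w/B)(γ − γ') = 14.813 kN/m³.
q·N_q = 54.23 × 21.9 = 1187.6 kPa
0.5·γ·B·N_γ·s_γ = 0.5 × 14.813 × 3.1 × 20.2 × 0.8 = 371.04 kPa
q_ult = 1187.6 + 371.04 = 1558.7 kPa.

q_ult ≈ 1560 kPa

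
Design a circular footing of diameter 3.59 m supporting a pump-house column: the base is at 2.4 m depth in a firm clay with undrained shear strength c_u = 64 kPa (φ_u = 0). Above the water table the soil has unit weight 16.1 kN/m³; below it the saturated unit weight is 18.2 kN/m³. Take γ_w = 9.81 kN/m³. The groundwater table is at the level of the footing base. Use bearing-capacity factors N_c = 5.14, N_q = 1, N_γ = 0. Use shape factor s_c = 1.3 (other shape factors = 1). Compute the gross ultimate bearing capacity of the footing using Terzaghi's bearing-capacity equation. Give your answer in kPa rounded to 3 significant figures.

Overburden at base level: q = 16.1 × 2.4 = 38.64 kPa.
Cohesion term c·N_c·s_c = 64 × 5.14 × 1.3 = 427.65 kPa; surcharge term q·N_q = 38.64 × 1 = 38.64 kPa.
q_ult = 427.65 + 38.64 = 466.29 kPa.

q_ult ≈ 466 kPa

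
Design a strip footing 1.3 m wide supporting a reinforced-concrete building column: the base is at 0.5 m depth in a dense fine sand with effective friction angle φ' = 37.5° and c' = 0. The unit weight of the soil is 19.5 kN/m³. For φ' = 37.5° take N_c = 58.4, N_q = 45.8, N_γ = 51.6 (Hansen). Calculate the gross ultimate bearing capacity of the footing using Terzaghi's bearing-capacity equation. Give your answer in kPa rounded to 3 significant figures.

Effective surcharge at the founding depth q = γ·D_f = 19.5 × 0.5 = 9.75 kPa.
q_ult = q·N_q + 0.5·γ·B·N_γ
     = 9.75 × 45.8 + 0.5 × 19.5 × 1.3 × 51.6
     = 446.55 + 654.03 = 1100.6 kPa.

q_ult ≈ 1100 kPa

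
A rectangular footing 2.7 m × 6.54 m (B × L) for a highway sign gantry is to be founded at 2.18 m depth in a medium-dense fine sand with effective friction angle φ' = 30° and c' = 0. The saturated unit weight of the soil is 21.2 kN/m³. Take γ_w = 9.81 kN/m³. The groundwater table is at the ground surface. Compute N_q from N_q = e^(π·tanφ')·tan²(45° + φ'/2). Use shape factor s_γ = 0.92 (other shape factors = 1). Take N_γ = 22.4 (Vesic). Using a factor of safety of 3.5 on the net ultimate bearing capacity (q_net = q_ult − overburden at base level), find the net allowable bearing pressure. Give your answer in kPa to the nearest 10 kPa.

N_q = e^(π·tan30°)·tan²(60°) = 18.4.
With the water table at the surface the whole profile is submerged: γ' = 21.2 − 9.81 = 11.39 kN/m³, so q = γ'·D_f = 24.83 kPa; the same γ' applies in the ½γBN_γ term.
q_ult = q·N_q + 0.5·γ·B·N_γ·s_γ
     = 24.83 × 18.401 + 0.5 × 11.39 × 2.7 × 22.4 × 0.92
     = 456.9 + 316.88 = 773.78 kPa.
q_net = 773.78 − 24.83 = 748.95 kPa.
q_all(net) = 748.95 / 3.5 = 213.99 kPa.

q_all(net) ≈ 210 kPa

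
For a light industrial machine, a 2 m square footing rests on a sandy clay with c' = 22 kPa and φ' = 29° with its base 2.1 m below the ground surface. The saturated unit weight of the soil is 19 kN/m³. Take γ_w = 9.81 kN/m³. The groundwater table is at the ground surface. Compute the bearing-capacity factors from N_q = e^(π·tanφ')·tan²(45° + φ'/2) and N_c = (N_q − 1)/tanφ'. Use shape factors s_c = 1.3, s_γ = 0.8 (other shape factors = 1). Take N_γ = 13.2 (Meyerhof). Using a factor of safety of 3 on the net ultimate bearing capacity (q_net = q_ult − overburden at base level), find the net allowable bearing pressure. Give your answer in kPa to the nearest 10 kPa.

N_q = e^(π·tan29°)·tan²(59.5°) = 16.44; N_c = (N_q − 1)/tanφ' = 27.86.
γ' = 19 − 9.81 = 9.19 kN/m³ (submerged throughout). q = 9.19 × 2.1 = 19.299 kPa; the same γ' applies in the ½γBN_γ term.
c·N_c·s_c = 22 × 27.86 × 1.3 = 796.81 kPa
q·N_q = 19.299 × 16.443 = 317.34 kPa
0.5·γ·B·N_γ·s_γ = 0.5 × 9.19 × 2 × 13.2 × 0.8 = 97.046 kPa
q_ult = 796.81 + 317.34 + 97.046 = 1211.2 kPa.
q_net = 1211.2 − 19.299 = 1191.9 kPa.
q_all(net) = 1191.9 / 3 = 397.3 kPa.

q_all(net) ≈ 400 kPa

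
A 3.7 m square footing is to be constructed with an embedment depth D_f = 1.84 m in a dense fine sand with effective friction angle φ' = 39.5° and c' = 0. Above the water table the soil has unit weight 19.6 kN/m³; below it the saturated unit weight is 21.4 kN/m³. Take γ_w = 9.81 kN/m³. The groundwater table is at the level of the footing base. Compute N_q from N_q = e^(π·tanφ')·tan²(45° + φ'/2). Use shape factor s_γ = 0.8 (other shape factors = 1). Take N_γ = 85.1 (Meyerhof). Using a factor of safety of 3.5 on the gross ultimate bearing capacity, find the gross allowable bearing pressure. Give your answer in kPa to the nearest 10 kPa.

N_q = e^(π·tan39.5°)·tan²(64.75°) = 59.91.
q = γ·D_f = 19.6 × 1.84 = 36.064 kPa.
For the ½γBN_γ term take γ' = 21.4 − 9.81 = 11.59 kN/m³ (soil below base is submerged).
q·N_q = 36.064 × 59.91 = 2160.6 kPa
0.5·γ·B·N_γ·s_γ = 0.5 × 11.59 × 3.7 × 85.1 × 0.8 = 1459.7 kPa
q_ult = 2160.6 + 1459.7 = 3620.3 kPa.
q_all = 3620.3 / 3.5 = 1034.4 kPa.

q_all ≈ 1030 kPa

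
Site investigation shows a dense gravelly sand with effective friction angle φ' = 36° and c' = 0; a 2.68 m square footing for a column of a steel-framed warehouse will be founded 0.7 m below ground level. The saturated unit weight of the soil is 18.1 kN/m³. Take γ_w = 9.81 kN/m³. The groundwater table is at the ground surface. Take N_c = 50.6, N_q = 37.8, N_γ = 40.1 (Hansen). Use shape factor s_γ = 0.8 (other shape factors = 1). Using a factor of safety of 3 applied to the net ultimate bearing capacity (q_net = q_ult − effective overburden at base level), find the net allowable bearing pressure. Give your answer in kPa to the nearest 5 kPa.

q_all(net) ≈ 190 kPa

Water table at ground surface, so effective unit weight γ' = 18.1 − 9.81 = 8.29 kN/m³ is used throughout; overburden q = 8.29 × 0.7 = 5.803 kPa; the same γ' applies in the ½γBN_γ term.
Surcharge term q·N_q = 5.803 × 37.8 = 219.35 kPa; self-weight term 0.5·γ·B·N_γ·s_γ = 0.5 × 8.29 × 2.68 × 40.1 × 0.8 = 356.36 kPa.
q_ult = 219.35 + 356.36 = 575.72 kPa.
Net ultimate: q_net = 575.72 − 5.803 = 569.91 kPa.
q_all(net) = 569.91 / 3 = 189.97 kPa.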